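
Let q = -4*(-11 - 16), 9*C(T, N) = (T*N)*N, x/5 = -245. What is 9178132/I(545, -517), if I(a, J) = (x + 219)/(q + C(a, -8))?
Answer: -164527194232/4527 ≈ -3.6344e+7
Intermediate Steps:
x = -1225 (x = 5*(-245) = -1225)
C(T, N) = T*N**2/9 (C(T, N) = ((T*N)*N)/9 = ((N*T)*N)/9 = (T*N**2)/9 = T*N**2/9)
q = 108 (q = -4*(-27) = 108)
I(a, J) = -1006/(108 + 64*a/9) (I(a, J) = (-1225 + 219)/(108 + (1/9)*a*(-8)**2) = -1006/(108 + (1/9)*a*64) = -1006/(108 + 64*a/9))
9178132/I(545, -517) = 9178132/((-4527/(486 + 32*545))) = 9178132/((-4527/(486 + 17440))) = 9178132/((-4527/17926)) = 9178132/((-4527*1/17926)) = 9178132/(-4527/17926) = 9178132*(-17926/4527) = -164527194232/4527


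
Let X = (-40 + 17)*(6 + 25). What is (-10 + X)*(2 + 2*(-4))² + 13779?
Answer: -12249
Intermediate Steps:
X = -713 (X = -23*31 = -713)
(-10 + X)*(2 + 2*(-4))² + 13779 = (-10 - 713)*(2 + 2*(-4))² + 13779 = -723*(2 - 8)² + 13779 = -723*(-6)² + 13779 = -723*36 + 13779 = -26028 + 13779 = -12249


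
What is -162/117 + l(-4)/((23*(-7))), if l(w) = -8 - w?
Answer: -2846/2093 ≈ -1.3598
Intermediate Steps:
-162/117 + l(-4)/((23*(-7))) = -162/117 + (-8 - 1*(-4))/((23*(-7))) = -162*1/117 + (-8 + 4)/(-161) = -18/13 - 4*(-1/161) = -18/13 + 4/161 = -2846/2093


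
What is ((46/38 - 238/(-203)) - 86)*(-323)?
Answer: 783241/29 ≈ 27008.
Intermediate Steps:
((46/38 - 238/(-203)) - 86)*(-323) = ((46*(1/38) - 238*(-1/203)) - 86)*(-323) = ((23/19 + 34/29) - 86)*(-323) = (1313/551 - 86)*(-323) = -46073/551*(-323) = 783241/29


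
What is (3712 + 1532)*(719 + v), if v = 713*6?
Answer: 26204268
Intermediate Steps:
v = 4278
(3712 + 1532)*(719 + v) = (3712 + 1532)*(719 + 4278) = 5244*4997 = 26204268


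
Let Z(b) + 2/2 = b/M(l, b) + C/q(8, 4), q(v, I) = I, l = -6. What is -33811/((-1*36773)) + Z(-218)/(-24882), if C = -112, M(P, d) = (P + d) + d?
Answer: 2820541237/3063816041 ≈ 0.92060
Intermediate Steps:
M(P, d) = P + 2*d
Z(b) = -29 + b/(-6 + 2*b) (Z(b) = -1 + (b/(-6 + 2*b) - 112/4) = -1 + (b/(-6 + 2*b) - 112*¼) = -1 + (b/(-6 + 2*b) - 28) = -1 + (-28 + b/(-6 + 2*b)) = -29 + b/(-6 + 2*b))
-33811/((-1*36773)) + Z(-218)/(-24882) = -33811/((-1*36773)) + (3*(58 - 19*(-218))/(2*(-3 - 218)))/(-24882) = -33811/(-36773) + ((3/2)*(58 + 4142)/(-221))*(-1/24882) = -33811*(-1/36773) + ((3/2)*(-1/221)*4200)*(-1/24882) = 33811/36773 - 6300/221*(-1/24882) = 33811/36773 + 1050/916487 = 2820541237/3063816041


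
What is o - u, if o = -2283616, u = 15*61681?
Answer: -3208831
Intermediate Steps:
u = 925215
o - u = -2283616 - 1*925215 = -2283616 - 925215 = -3208831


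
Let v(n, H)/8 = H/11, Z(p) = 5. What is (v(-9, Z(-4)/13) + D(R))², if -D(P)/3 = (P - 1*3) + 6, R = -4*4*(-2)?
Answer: 224250625/20449 ≈ 10966.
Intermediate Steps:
R = 32 (R = -16*(-2) = 32)
v(n, H) = 8*H/11 (v(n, H) = 8*(H/11) = 8*H/11)
D(P) = -9 - 3*P (D(P) = -3*((P - 1*3) + 6) = -3*((P - 3) + 6) = -3*((-3 + P) + 6) = -3*(3 + P) = -9 - 3*P)
(v(-9, Z(-4)/13) + D(R))² = (8*(5/13)/11 + (-9 - 3*32))² = (8*(5*(1/13))/11 + (-9 - 96))² = ((8/11)*(5/13) - 105)² = (40/143 - 105)² = (-14975/143)² = 224250625/20449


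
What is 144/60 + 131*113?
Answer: 74027/5 ≈ 14805.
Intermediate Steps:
144/60 + 131*113 = 144*(1/60) + 14803 = 12/5 + 14803 = 74027/5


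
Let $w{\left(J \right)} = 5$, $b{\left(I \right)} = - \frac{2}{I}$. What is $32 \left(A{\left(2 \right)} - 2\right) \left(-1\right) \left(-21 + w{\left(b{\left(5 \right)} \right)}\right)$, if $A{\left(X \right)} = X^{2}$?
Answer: $1024$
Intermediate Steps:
$32 \left(A{\left(2 \right)} - 2\right) \left(-1\right) \left(-21 + w{\left(b{\left(5 \right)} \right)}\right) = 32 \left(2^{2} - 2\right) \left(-1\right) \left(-21 + 5\right) = 32 \left(4 - 2\right) \left(-1\right) \left(-16\right) = 32 \cdot 2 \left(-1\right) \left(-16\right) = 32 \left(-2\right) \left(-16\right) = \left(-64\right) \left(-16\right) = 1024$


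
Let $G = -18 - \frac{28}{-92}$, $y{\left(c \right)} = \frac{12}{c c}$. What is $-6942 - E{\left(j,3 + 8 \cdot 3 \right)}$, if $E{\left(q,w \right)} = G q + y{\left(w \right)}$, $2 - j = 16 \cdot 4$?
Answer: $- \frac{44930792}{5589} \approx -8039.1$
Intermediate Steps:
$j = -62$ ($j = 2 - 16 \cdot 4 = 2 - 64 = -62$)
$y{\left(c \right)} = \frac{12}{c^{2}}$
$G = - \frac{407}{23}$ ($G = -18 - 28 \left(- \frac{1}{92}\right) = -18 - - \frac{7}{23} = -18 + \frac{7}{23} = - \frac{407}{23} \approx -17.696$)
$E{\left(q,w \right)} = \frac{12}{w^{2}} - \frac{407 q}{23}$ ($E{\left(q,w \right)} = - \frac{407 q}{23} + \frac{12}{w^{2}} = \frac{12}{w^{2}} - \frac{407 q}{23}$)
$-6942 - E{\left(j,3 + 8 \cdot 3 \right)} = -6942 - \left(\frac{12}{\left(3 + 8 \cdot 3\right)^{2}} - - \frac{25234}{23}\right) = -6942 - \left(\frac{12}{\left(3 + 24\right)^{2}} + \frac{25234}{23}\right) = -6942 - \left(\frac{12}{729} + \frac{25234}{23}\right) = -6942 - \left(12 \cdot \frac{1}{729} + \frac{25234}{23}\right) = -6942 - \left(\frac{4}{243} + \frac{25234}{23}\right) = -6942 - \frac{6131954}{5589} = - \frac{44930792}{5589}$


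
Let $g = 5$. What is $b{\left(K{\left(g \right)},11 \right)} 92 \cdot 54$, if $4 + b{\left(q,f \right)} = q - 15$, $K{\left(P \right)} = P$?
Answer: $-69552$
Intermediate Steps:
$b{\left(q,f \right)} = -19 + q$ ($b{\left(q,f \right)} = -4 + \left(q - 15\right) = -4 + \left(-15 + q\right) = -19 + q$)
$b{\left(K{\left(g \right)},11 \right)} 92 \cdot 54 = \left(-19 + 5\right) 92 \cdot 54 = \left(-14\right) 92 \cdot 54 = \left(-1288\right) 54 = -69552$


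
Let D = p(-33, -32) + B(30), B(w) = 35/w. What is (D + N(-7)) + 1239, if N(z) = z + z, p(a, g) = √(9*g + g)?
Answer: 7357/6 + 8*I*√5 ≈ 1226.2 + 17.889*I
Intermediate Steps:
p(a, g) = √10*√g (p(a, g) = √(10*g) = √10*√g)
D = 7/6 + 8*I*√5 (D = √10*√(-32) + 35/30 = √10*(4*I*√2) + 35*(1/30) = 8*I*√5 + 7/6 = 7/6 + 8*I*√5 ≈ 1.1667 + 17.889*I)
N(z) = 2*z
(D + N(-7)) + 1239 = ((7/6 + 8*I*√5) + 2*(-7)) + 1239 = ((7/6 + 8*I*√5) - 14) + 1239 = (-77/6 + 8*I*√5) + 1239 = 7357/6 + 8*I*√5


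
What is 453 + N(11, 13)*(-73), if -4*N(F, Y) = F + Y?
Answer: 891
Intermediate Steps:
N(F, Y) = -F/4 - Y/4 (N(F, Y) = -(F + Y)/4 = -F/4 - Y/4)
453 + N(11, 13)*(-73) = 453 + (-¼*11 - ¼*13)*(-73) = 453 + (-11/4 - 13/4)*(-73) = 453 - 6*(-73) = 453 + 438 = 891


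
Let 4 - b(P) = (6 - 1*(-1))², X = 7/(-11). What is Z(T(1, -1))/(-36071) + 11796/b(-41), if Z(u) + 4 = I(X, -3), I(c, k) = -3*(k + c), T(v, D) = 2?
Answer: -1560144032/5951715 ≈ -262.13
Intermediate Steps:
X = -7/11 (X = 7*(-1/11) = -7/11 ≈ -0.63636)
I(c, k) = -3*c - 3*k (I(c, k) = -3*(c + k) = -3*c - 3*k)
Z(u) = 76/11 (Z(u) = -4 + (-3*(-7/11) - 3*(-3)) = -4 + (21/11 + 9) = -4 + 120/11 = 76/11)
b(P) = -45 (b(P) = 4 - (6 - 1*(-1))² = 4 - (6 + 1)² = 4 - 1*7² = 4 - 1*49 = 4 - 49 = -45)
Z(T(1, -1))/(-36071) + 11796/b(-41) = (76/11)/(-36071) + 11796/(-45) = (76/11)*(-1/36071) + 11796*(-1/45) = -76/396781 - 3932/15 = -1560144032/5951715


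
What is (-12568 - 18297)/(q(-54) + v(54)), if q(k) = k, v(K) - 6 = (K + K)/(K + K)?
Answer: 30865/47 ≈ 656.70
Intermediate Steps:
v(K) = 7 (v(K) = 6 + (K + K)/(K + K) = 6 + (2*K)/((2*K)) = 6 + (2*K)*(1/(2*K)) = 6 + 1 = 7)
(-12568 - 18297)/(q(-54) + v(54)) = (-12568 - 18297)/(-54 + 7) = -30865/(-47) = -30865*(-1/47) = 30865/47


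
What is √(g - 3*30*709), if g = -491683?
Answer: I*√555493 ≈ 745.31*I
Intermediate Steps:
√(g - 3*30*709) = √(-491683 - 3*30*709) = √(-491683 - 90*709) = √(-491683 - 63810) = √(-555493) = I*√555493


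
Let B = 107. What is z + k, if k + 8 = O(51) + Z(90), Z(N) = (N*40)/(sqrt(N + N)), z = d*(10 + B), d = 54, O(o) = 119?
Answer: 6429 + 120*sqrt(5) ≈ 6697.3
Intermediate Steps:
z = 6318 (z = 54*(10 + 107) = 54*117 = 6318)
Z(N) = 20*sqrt(2)*sqrt(N) (Z(N) = (40*N)/(sqrt(2*N)) = (40*N)/((sqrt(2)*sqrt(N))) = (40*N)*(sqrt(2)/(2*sqrt(N))) = 20*sqrt(2)*sqrt(N))
k = 111 + 120*sqrt(5) (k = -8 + (119 + 20*sqrt(2)*sqrt(90)) = -8 + (119 + 20*sqrt(2)*(3*sqrt(10))) = -8 + (119 + 120*sqrt(5)) = 111 + 120*sqrt(5) ≈ 379.33)
z + k = 6318 + (111 + 120*sqrt(5)) = 6429 + 120*sqrt(5)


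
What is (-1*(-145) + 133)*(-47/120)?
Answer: -6533/60 ≈ -108.88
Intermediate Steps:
(-1*(-145) + 133)*(-47/120) = (145 + 133)*(-47*1/120) = 278*(-47/120) = -6533/60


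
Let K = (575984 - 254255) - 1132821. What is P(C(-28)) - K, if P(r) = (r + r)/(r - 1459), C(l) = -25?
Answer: 601830289/742 ≈ 8.1109e+5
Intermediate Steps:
K = -811092 (K = 321729 - 1132821 = -811092)
P(r) = 2*r/(-1459 + r) (P(r) = (2*r)/(-1459 + r) = 2*r/(-1459 + r))
P(C(-28)) - K = 2*(-25)/(-1459 - 25) - 1*(-811092) = 2*(-25)/(-1484) + 811092 = 2*(-25)*(-1/1484) + 811092 = 25/742 + 811092 = 601830289/742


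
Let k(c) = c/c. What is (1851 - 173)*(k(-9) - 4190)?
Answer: -7029142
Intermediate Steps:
k(c) = 1
(1851 - 173)*(k(-9) - 4190) = (1851 - 173)*(1 - 4190) = 1678*(-4189) = -7029142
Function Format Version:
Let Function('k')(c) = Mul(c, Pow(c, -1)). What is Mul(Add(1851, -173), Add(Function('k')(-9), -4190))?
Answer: -7029142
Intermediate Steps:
Function('k')(c) = 1
Mul(Add(1851, -173), Add(Function('k')(-9), -4190)) = Mul(Add(1851, -173), Add(1, -4190)) = Mul(1678, -4189) = -7029142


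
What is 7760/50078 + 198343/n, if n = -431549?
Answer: -3291900257/10805555411 ≈ -0.30465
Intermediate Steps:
7760/50078 + 198343/n = 7760/50078 + 198343/(-431549) = 7760*(1/50078) + 198343*(-1/431549) = 3880/25039 - 198343/431549 = -3291900257/10805555411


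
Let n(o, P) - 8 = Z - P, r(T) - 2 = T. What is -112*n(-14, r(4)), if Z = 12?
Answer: -1568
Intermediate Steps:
r(T) = 2 + T
n(o, P) = 20 - P (n(o, P) = 8 + (12 - P) = 20 - P)
-112*n(-14, r(4)) = -112*(20 - (2 + 4)) = -112*(20 - 1*6) = -112*(20 - 6) = -112*14 = -1568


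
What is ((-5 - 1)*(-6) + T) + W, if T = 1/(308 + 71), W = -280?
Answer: -92475/379 ≈ -244.00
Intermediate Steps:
T = 1/379 ≈ 0.0026385
((-5 - 1)*(-6) + T) + W = ((-5 - 1)*(-6) + 1/379) - 280 = (-6*(-6) + 1/379) - 280 = (36 + 1/379) - 280 = 13645/379 - 280 = -92475/379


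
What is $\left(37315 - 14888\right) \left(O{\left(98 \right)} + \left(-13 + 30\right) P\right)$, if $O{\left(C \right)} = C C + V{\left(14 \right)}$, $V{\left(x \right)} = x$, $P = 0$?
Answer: $215702886$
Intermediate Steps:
$O{\left(C \right)} = 14 + C^{2}$ ($O{\left(C \right)} = C C + 14 = C^{2} + 14 = 14 + C^{2}$)
$\left(37315 - 14888\right) \left(O{\left(98 \right)} + \left(-13 + 30\right) P\right) = \left(37315 - 14888\right) \left(\left(14 + 98^{2}\right) + \left(-13 + 30\right) 0\right) = 22427 \left(\left(14 + 9604\right) + 17 \cdot 0\right) = 22427 \left(9618 + 0\right) = 22427 \cdot 9618 = 215702886$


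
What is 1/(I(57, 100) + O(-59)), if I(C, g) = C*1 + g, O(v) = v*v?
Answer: 1/3638 ≈ 0.00027488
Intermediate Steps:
O(v) = v**2
I(C, g) = C + g
1/(I(57, 100) + O(-59)) = 1/((57 + 100) + (-59)**2) = 1/(157 + 3481) = 1/3638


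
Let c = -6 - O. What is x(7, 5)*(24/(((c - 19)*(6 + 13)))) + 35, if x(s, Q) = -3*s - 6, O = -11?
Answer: 4979/133 ≈ 37.436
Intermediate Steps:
c = 5 (c = -6 - 1*(-11) = -6 + 11 = 5)
x(s, Q) = -6 - 3*s
x(7, 5)*(24/(((c - 19)*(6 + 13)))) + 35 = (-6 - 3*7)*(24/(((5 - 19)*(6 + 13)))) + 35 = (-6 - 21)*(24/((-14*19))) + 35 = -648/(-266) + 35 = -648*(-1)/266 + 35 = -27*(-12/133) + 35 = 324/133 + 35 = 4979/133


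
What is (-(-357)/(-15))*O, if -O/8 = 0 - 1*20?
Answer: -3808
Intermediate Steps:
O = 160 (O = -8*(0 - 1*20) = -8*(0 - 20) = -8*(-20) = 160)
(-(-357)/(-15))*O = -(-357)/(-15)*160 = -(-357)*(-1)/15*160 = -21*17/15*160 = -119/5*160 = -3808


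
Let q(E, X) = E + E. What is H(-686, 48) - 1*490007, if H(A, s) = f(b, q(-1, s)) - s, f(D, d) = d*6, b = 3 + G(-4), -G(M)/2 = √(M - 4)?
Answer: -490067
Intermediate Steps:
G(M) = -2*√(-4 + M) (G(M) = -2*√(M - 4) = -2*√(-4 + M))
q(E, X) = 2*E
b = 3 - 4*I*√2 (b = 3 - 2*√(-4 - 4) = 3 - 4*I*√2 ≈ 3.0 - 5.6569*I)
f(D, d) = 6*d
H(A, s) = -12 - s (H(A, s) = 6*(2*(-1)) - s = 6*(-2) - s = -12 - s)
H(-686, 48) - 1*490007 = (-12 - 1*48) - 1*490007 = (-12 - 48) - 490007 = -60 - 490007 = -490067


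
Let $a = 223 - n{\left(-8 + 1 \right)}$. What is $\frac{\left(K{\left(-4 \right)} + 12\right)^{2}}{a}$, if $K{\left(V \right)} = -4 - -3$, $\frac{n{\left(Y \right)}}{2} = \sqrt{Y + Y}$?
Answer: $\frac{26983}{49785} + \frac{242 i \sqrt{14}}{49785} \approx 0.54199 + 0.018188 i$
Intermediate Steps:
$n{\left(Y \right)} = 2 \sqrt{2} \sqrt{Y}$ ($n{\left(Y \right)} = 2 \sqrt{Y + Y} = 2 \sqrt{2 Y} = 2 \sqrt{2} \sqrt{Y}$)
$K{\left(V \right)} = -1$ ($K{\left(V \right)} = -4 + 3 = -1$)
$a = 223 - 2 i \sqrt{14}$ ($a = 223 - 2 \sqrt{2} \sqrt{-8 + 1} = 223 - 2 \sqrt{2} \sqrt{-7} = 223 - 2 \sqrt{2} i \sqrt{7} = 223 - 2 i \sqrt{14} \approx 223.0 - 7.4833 i$)
$\frac{\left(K{\left(-4 \right)} + 12\right)^{2}}{a} = \frac{\left(-1 + 12\right)^{2}}{223 - 2 i \sqrt{14}} = \frac{11^{2}}{223 - 2 i \sqrt{14}} = \frac{121}{223 - 2 i \sqrt{14}}$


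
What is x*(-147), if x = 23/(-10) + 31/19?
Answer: 18669/190 ≈ 98.258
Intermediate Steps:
x = -127/190 (x = 23*(-⅒) + 31*(1/19) = -23/10 + 31/19 = -127/190 ≈ -0.66842)
x*(-147) = -127/190*(-147) = 18669/190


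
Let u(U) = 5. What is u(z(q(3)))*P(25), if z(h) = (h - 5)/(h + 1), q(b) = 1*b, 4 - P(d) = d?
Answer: -105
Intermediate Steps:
P(d) = 4 - d
q(b) = b
z(h) = (-5 + h)/(1 + h)
u(z(q(3)))*P(25) = 5*(4 - 1*25) = 5*(4 - 25) = 5*(-21) = -105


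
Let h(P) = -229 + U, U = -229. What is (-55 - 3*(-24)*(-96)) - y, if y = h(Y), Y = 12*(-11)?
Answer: -6509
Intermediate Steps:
Y = -132
h(P) = -458 (h(P) = -229 - 229 = -458)
y = -458
(-55 - 3*(-24)*(-96)) - y = (-55 - 3*(-24)*(-96)) - 1*(-458) = (-55 + 72*(-96)) + 458 = (-55 - 6912) + 458 = -6967 + 458 = -6509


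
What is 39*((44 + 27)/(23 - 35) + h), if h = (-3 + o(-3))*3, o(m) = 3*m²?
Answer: 10309/4 ≈ 2577.3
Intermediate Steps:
h = 72 (h = (-3 + 3*(-3)²)*3 = (-3 + 3*9)*3 = (-3 + 27)*3 = 24*3 = 72)
39*((44 + 27)/(23 - 35) + h) = 39*((44 + 27)/(23 - 35) + 72) = 39*(71/(-12) + 72) = 39*(71*(-1/12) + 72) = 39*(-71/12 + 72) = 39*(793/12) = 10309/4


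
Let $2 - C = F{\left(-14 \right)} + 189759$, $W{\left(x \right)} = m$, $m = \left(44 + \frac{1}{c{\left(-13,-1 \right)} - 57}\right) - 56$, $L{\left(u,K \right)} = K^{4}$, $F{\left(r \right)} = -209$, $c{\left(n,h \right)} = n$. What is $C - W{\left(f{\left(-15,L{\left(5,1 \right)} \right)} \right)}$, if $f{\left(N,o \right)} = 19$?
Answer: $- \frac{13267519}{70} \approx -1.8954 \cdot 10^{5}$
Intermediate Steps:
$m = - \frac{841}{70}$ ($m = \left(44 + \frac{1}{-13 - 57}\right) - 56 = \left(44 + \frac{1}{-70}\right) - 56 = \left(44 - \frac{1}{70}\right) - 56 = \frac{3079}{70} - 56 = - \frac{841}{70} \approx -12.014$)
$W{\left(x \right)} = - \frac{841}{70}$
$C = -189548$ ($C = 2 - \left(-209 + 189759\right) = 2 - 189550 = -189548$)
$C - W{\left(f{\left(-15,L{\left(5,1 \right)} \right)} \right)} = -189548 - - \frac{841}{70} = -189548 + \frac{841}{70} = - \frac{13267519}{70}$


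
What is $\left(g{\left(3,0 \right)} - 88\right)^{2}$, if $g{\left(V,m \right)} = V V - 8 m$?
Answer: $6241$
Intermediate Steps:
$g{\left(V,m \right)} = V^{2} - 8 m$
$\left(g{\left(3,0 \right)} - 88\right)^{2} = \left(\left(3^{2} - 0\right) - 88\right)^{2} = \left(\left(9 + 0\right) - 88\right)^{2} = \left(9 - 88\right)^{2} = \left(-79\right)^{2} = 6241$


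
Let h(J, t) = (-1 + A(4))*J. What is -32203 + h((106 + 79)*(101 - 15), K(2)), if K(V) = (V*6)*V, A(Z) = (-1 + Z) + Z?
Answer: 63257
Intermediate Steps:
A(Z) = -1 + 2*Z
K(V) = 6*V**2 (K(V) = (6*V)*V = 6*V**2)
h(J, t) = 6*J (h(J, t) = (-1 + (-1 + 2*4))*J = (-1 + (-1 + 8))*J = (-1 + 7)*J = 6*J)
-32203 + h((106 + 79)*(101 - 15), K(2)) = -32203 + 6*((106 + 79)*(101 - 15)) = -32203 + 6*(185*86) = -32203 + 6*15910 = -32203 + 95460 = 63257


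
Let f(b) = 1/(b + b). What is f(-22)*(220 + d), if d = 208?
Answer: -107/11 ≈ -9.7273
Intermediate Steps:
f(b) = 1/(2*b)
f(-22)*(220 + d) = ((1/2)/(-22))*(220 + 208) = ((1/2)*(-1/22))*428 = -1/44*428 = -107/11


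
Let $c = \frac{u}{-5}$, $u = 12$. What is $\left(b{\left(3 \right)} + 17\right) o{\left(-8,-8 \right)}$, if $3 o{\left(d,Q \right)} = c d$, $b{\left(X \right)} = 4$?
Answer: $\frac{672}{5} \approx 134.4$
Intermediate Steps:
$c = - \frac{12}{5}$ ($c = \frac{12}{-5} = 12 \left(- \frac{1}{5}\right) = - \frac{12}{5} \approx -2.4$)
$o{\left(d,Q \right)} = - \frac{4 d}{5}$ ($o{\left(d,Q \right)} = \frac{\left(- \frac{12}{5}\right) d}{3} = - \frac{4 d}{5}$)
$\left(b{\left(3 \right)} + 17\right) o{\left(-8,-8 \right)} = \left(4 + 17\right) \left(\left(- \frac{4}{5}\right) \left(-8\right)\right) = 21 \cdot \frac{32}{5} = \frac{672}{5}$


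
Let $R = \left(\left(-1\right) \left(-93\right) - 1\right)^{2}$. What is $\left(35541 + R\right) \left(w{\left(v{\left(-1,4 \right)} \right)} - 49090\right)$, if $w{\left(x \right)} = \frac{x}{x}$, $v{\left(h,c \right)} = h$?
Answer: $-2160161445$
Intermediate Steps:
$w{\left(x \right)} = 1$
$R = 8464$ ($R = \left(93 - 1\right)^{2} = 92^{2} = 8464$)
$\left(35541 + R\right) \left(w{\left(v{\left(-1,4 \right)} \right)} - 49090\right) = \left(35541 + 8464\right) \left(1 - 49090\right) = 44005 \left(-49089\right) = -2160161445$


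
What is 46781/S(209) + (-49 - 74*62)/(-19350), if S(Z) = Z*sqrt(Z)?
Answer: 4637/19350 + 46781*sqrt(209)/43681 ≈ 15.722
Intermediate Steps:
S(Z) = Z**(3/2)
46781/S(209) + (-49 - 74*62)/(-19350) = 46781/(209**(3/2)) + (-49 - 74*62)/(-19350) = 46781/((209*sqrt(209))) + (-49 - 4588)*(-1/19350) = 46781*(sqrt(209)/43681) - 4637*(-1/19350) = 46781*sqrt(209)/43681 + 4637/19350 = 4637/19350 + 46781*sqrt(209)/43681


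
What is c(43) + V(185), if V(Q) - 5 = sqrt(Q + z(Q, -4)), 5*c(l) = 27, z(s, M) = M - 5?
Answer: 52/5 + 4*sqrt(11) ≈ 23.667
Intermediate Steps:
z(s, M) = -5 + M
c(l) = 27/5 (c(l) = (1/5)*27 = 27/5)
V(Q) = 5 + sqrt(-9 + Q) (V(Q) = 5 + sqrt(Q + (-5 - 4)) = 5 + sqrt(Q - 9) = 5 + sqrt(-9 + Q))
c(43) + V(185) = 27/5 + (5 + sqrt(-9 + 185)) = 27/5 + (5 + sqrt(176)) = 27/5 + (5 + 4*sqrt(11)) = 52/5 + 4*sqrt(11)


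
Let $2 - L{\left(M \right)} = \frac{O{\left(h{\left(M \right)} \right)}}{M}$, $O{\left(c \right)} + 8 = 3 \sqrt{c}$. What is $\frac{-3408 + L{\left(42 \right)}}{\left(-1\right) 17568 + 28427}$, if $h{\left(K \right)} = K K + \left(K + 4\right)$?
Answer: $- \frac{71522}{228039} - \frac{\sqrt{1810}}{152026} \approx -0.31392$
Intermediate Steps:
$h{\left(K \right)} = 4 + K + K^{2}$ ($h{\left(K \right)} = K^{2} + \left(4 + K\right) = 4 + K + K^{2}$)
$O{\left(c \right)} = -8 + 3 \sqrt{c}$
$L{\left(M \right)} = 2 - \frac{-8 + 3 \sqrt{4 + M + M^{2}}}{M}$
$\frac{-3408 + L{\left(42 \right)}}{\left(-1\right) 17568 + 28427} = \frac{-3408 + \frac{8 - 3 \sqrt{4 + 42 + 42^{2}} + 2 \cdot 42}{42}}{\left(-1\right) 17568 + 28427} = \frac{-3408 + \frac{8 - 3 \sqrt{4 + 42 + 1764} + 84}{42}}{-17568 + 28427} = \frac{-3408 + \frac{8 - 3 \sqrt{1810} + 84}{42}}{10859} = \left(-3408 + \frac{92 - 3 \sqrt{1810}}{42}\right) \frac{1}{10859} = \left(-3408 + \left(\frac{46}{21} - \frac{\sqrt{1810}}{14}\right)\right) \frac{1}{10859} = \left(- \frac{71522}{21} - \frac{\sqrt{1810}}{14}\right) \frac{1}{10859} = - \frac{71522}{228039} - \frac{\sqrt{1810}}{152026}$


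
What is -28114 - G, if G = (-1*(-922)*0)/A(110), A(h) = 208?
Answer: -28114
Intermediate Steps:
G = 0 (G = (-1*(-922)*0)/208 = (922*0)*(1/208) = 0*(1/208) = 0)
-28114 - G = -28114 - 1*0 = -28114 + 0 = -28114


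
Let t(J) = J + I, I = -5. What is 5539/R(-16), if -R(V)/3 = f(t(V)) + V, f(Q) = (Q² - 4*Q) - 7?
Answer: -5539/1506 ≈ -3.6780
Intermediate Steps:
t(J) = -5 + J (t(J) = J - 5 = -5 + J)
f(Q) = -7 + Q² - 4*Q
R(V) = -39 - 3*(-5 + V)² + 9*V (R(V) = -3*((-7 + (-5 + V)² - 4*(-5 + V)) + V) = -3*((-7 + (-5 + V)² + (20 - 4*V)) + V) = -3*((13 + (-5 + V)² - 4*V) + V) = -3*(13 + (-5 + V)² - 3*V) = -39 - 3*(-5 + V)² + 9*V)
5539/R(-16) = 5539/(-114 - 3*(-16)² + 39*(-16)) = 5539/(-114 - 3*256 - 624) = 5539/(-114 - 768 - 624) = 5539/(-1506) = 5539*(-1/1506) = -5539/1506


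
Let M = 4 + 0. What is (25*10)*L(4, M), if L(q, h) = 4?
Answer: 1000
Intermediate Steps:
M = 4
(25*10)*L(4, M) = (25*10)*4 = 250*4 = 1000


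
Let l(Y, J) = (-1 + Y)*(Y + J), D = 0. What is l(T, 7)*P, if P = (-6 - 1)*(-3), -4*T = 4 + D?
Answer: -252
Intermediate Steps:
T = -1 (T = -(4 + 0)/4 = -¼*4 = -1)
l(Y, J) = (-1 + Y)*(J + Y)
P = 21 (P = -7*(-3) = 21)
l(T, 7)*P = ((-1)² - 1*7 - 1*(-1) + 7*(-1))*21 = (1 - 7 + 1 - 7)*21 = -12*21 = -252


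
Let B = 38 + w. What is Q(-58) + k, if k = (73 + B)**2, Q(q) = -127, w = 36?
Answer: 21482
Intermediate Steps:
B = 74 (B = 38 + 36 = 74)
k = 21609 (k = (73 + 74)**2 = 147**2 = 21609)
Q(-58) + k = -127 + 21609 = 21482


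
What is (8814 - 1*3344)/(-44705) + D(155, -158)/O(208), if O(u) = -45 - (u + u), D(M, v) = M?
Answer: -1890189/4121801 ≈ -0.45858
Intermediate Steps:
O(u) = -45 - 2*u
(8814 - 1*3344)/(-44705) + D(155, -158)/O(208) = (8814 - 1*3344)/(-44705) + 155/(-45 - 2*208) = (8814 - 3344)*(-1/44705) + 155/(-45 - 416) = 5470*(-1/44705) + 155/(-461) = -1094/8941 + 155*(-1/461) = -1094/8941 - 155/461 = -1890189/4121801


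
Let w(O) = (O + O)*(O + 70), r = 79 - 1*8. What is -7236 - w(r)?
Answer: -27258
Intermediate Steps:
r = 71 (r = 79 - 8 = 71)
w(O) = 2*O*(70 + O) (w(O) = (2*O)*(70 + O) = 2*O*(70 + O))
-7236 - w(r) = -7236 - 2*71*(70 + 71) = -7236 - 2*71*141 = -7236 - 1*20022 = -7236 - 20022 = -27258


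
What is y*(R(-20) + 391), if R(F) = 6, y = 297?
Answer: 117909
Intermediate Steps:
y*(R(-20) + 391) = 297*(6 + 391) = 297*397 = 117909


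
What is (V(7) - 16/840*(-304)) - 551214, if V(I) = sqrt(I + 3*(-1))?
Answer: -57876652/105 ≈ -5.5121e+5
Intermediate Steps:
V(I) = sqrt(-3 + I) (V(I) = sqrt(I - 3) = sqrt(-3 + I))
(V(7) - 16/840*(-304)) - 551214 = (sqrt(-3 + 7) - 16/840*(-304)) - 551214 = (sqrt(4) - 16*1/840*(-304)) - 551214 = (2 - 2/105*(-304)) - 551214 = (2 + 608/105) - 551214 = 818/105 - 551214 = -57876652/105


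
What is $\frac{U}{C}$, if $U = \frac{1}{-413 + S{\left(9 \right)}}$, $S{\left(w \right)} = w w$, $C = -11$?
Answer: $\frac{1}{3652} \approx 0.00027382$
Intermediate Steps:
$S{\left(w \right)} = w^{2}$
$U = - \frac{1}{332}$ ($U = \frac{1}{-413 + 9^{2}} = \frac{1}{-413 + 81} = \frac{1}{-332} = - \frac{1}{332} \approx -0.003012$)
$\frac{U}{C} = - \frac{1}{332 \left(-11\right)} = \left(- \frac{1}{332}\right) \left(- \frac{1}{11}\right) = \frac{1}{3652}$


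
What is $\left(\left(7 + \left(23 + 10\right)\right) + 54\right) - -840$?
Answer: $934$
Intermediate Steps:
$\left(\left(7 + \left(23 + 10\right)\right) + 54\right) - -840 = \left(\left(7 + 33\right) + 54\right) + 840 = \left(40 + 54\right) + 840 = 94 + 840 = 934$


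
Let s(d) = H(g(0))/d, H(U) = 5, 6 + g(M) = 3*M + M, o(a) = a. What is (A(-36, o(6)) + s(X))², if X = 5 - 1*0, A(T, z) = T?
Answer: 1225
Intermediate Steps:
g(M) = -6 + 4*M (g(M) = -6 + (3*M + M) = -6 + 4*M)
X = 5 (X = 5 + 0 = 5)
s(d) = 5/d
(A(-36, o(6)) + s(X))² = (-36 + 5/5)² = (-36 + 5*(⅕))² = (-36 + 1)² = (-35)² = 1225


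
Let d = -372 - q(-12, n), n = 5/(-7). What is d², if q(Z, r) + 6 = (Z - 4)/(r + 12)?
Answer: 829555204/6241 ≈ 1.3292e+5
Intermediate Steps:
n = -5/7 (n = 5*(-⅐) = -5/7 ≈ -0.71429)
q(Z, r) = -6 + (-4 + Z)/(12 + r) (q(Z, r) = -6 + (Z - 4)/(r + 12) = -6 + (-4 + Z)/(12 + r))
d = -28802/79 (d = -372 - (-76 - 12 - 6*(-5/7))/(12 - 5/7) = -372 - (-76 - 12 + 30/7)/79/7 = -372 - 7*(-586)/(79*7) = -372 - 1*(-586/79) = -372 + 586/79 = -28802/79 ≈ -364.58)
d² = (-28802/79)² = 829555204/6241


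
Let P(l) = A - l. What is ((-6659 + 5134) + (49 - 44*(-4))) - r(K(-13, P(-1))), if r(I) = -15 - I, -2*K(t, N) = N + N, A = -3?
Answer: -1283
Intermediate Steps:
P(l) = -3 - l
K(t, N) = -N (K(t, N) = -(N + N)/2 = -N)
((-6659 + 5134) + (49 - 44*(-4))) - r(K(-13, P(-1))) = ((-6659 + 5134) + (49 - 44*(-4))) - (-15 - (-1)*(-3 - 1*(-1))) = (-1525 + (49 + 176)) - (-15 - (-1)*(-3 + 1)) = (-1525 + 225) - (-15 - (-1)*(-2)) = -1300 - (-15 - 1*2) = -1300 - (-15 - 2) = -1300 - 1*(-17) = -1300 + 17 = -1283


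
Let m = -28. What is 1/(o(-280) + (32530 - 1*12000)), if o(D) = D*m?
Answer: 1/28370 ≈ 3.5249e-5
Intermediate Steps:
o(D) = -28*D (o(D) = D*(-28) = -28*D)
1/(o(-280) + (32530 - 1*12000)) = 1/(-28*(-280) + (32530 - 1*12000)) = 1/(7840 + (32530 - 12000)) = 1/(7840 + 20530) = 1/28370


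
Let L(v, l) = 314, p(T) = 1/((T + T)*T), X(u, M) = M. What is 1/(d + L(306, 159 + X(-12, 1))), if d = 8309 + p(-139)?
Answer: 38642/333209967 ≈ 0.00011597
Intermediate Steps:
p(T) = 1/(2*T**2) (p(T) = 1/(((2*T))*T) = (1/(2*T))/T = 1/(2*T**2))
d = 321076379/38642 (d = 8309 + (1/2)/(-139)**2 = 8309 + (1/2)*(1/19321) = 8309 + 1/38642 = 321076379/38642 ≈ 8309.0)
1/(d + L(306, 159 + X(-12, 1))) = 1/(321076379/38642 + 314) = 1/(333209967/38642) = 38642/333209967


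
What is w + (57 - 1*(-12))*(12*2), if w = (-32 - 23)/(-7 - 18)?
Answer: 8291/5 ≈ 1658.2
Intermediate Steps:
w = 11/5 (w = -55/(-25) = -55*(-1/25) = 11/5 ≈ 2.2000)
w + (57 - 1*(-12))*(12*2) = 11/5 + (57 - 1*(-12))*(12*2) = 11/5 + (57 + 12)*24 = 11/5 + 69*24 = 11/5 + 1656 = 8291/5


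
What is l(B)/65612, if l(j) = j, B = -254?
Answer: -127/32806 ≈ -0.0038712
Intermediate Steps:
l(B)/65612 = -254/65612 = -254*1/65612 = -127/32806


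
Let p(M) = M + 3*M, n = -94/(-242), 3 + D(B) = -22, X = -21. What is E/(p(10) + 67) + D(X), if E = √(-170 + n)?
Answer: -25 + I*√20523/1177 ≈ -25.0 + 0.12171*I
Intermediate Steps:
D(B) = -25 (D(B) = -3 - 22 = -25)
n = 47/121 (n = -94*(-1/242) = 47/121 ≈ 0.38843)
p(M) = 4*M
E = I*√20523/11 (E = √(-170 + 47/121) = √(-20523/121) = I*√20523/11 ≈ 13.023*I)
E/(p(10) + 67) + D(X) = (I*√20523/11)/(4*10 + 67) - 25 = (I*√20523/11)/(40 + 67) - 25 = (I*√20523/11)/107 - 25 = I*√20523/1177 - 25 = -25 + I*√20523/1177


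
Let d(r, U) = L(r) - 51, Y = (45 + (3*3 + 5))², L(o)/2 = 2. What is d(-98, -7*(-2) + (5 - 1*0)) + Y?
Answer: 3434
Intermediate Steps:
L(o) = 4 (L(o) = 2*2 = 4)
Y = 3481 (Y = (45 + (9 + 5))² = (45 + 14)² = 59² = 3481)
d(r, U) = -47 (d(r, U) = 4 - 51 = -47)
d(-98, -7*(-2) + (5 - 1*0)) + Y = -47 + 3481 = 3434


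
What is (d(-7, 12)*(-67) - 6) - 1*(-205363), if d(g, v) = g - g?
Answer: 205357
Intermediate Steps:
d(g, v) = 0
(d(-7, 12)*(-67) - 6) - 1*(-205363) = (0*(-67) - 6) - 1*(-205363) = (0 - 6) + 205363 = -6 + 205363 = 205357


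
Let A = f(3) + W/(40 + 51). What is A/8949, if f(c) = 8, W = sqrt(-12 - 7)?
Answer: 8/8949 + I*sqrt(19)/814359 ≈ 0.00089395 + 5.3526e-6*I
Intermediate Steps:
W = I*sqrt(19) (W = sqrt(-19) = I*sqrt(19) ≈ 4.3589*I)
A = 8 + I*sqrt(19)/91 (A = 8 + (I*sqrt(19))/(40 + 51) = 8 + (I*sqrt(19))/91 = 8 + (I*sqrt(19))*(1/91) = 8 + I*sqrt(19)/91 ≈ 8.0 + 0.0479*I)
A/8949 = (8 + I*sqrt(19)/91)/8949 = (8 + I*sqrt(19)/91)*(1/8949) = 8/8949 + I*sqrt(19)/814359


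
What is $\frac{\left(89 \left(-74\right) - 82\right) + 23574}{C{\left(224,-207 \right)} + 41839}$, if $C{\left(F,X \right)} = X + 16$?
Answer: $\frac{8453}{20824} \approx 0.40593$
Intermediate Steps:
$C{\left(F,X \right)} = 16 + X$
$\frac{\left(89 \left(-74\right) - 82\right) + 23574}{C{\left(224,-207 \right)} + 41839} = \frac{\left(89 \left(-74\right) - 82\right) + 23574}{\left(16 - 207\right) + 41839} = \frac{\left(-6586 - 82\right) + 23574}{-191 + 41839} = \frac{-6668 + 23574}{41648} = 16906 \cdot \frac{1}{41648} = \frac{8453}{20824}$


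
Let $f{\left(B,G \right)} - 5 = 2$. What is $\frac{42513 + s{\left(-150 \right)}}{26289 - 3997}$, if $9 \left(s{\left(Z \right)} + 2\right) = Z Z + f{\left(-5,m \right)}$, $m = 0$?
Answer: $\frac{202553}{100314} \approx 2.0192$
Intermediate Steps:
$f{\left(B,G \right)} = 7$ ($f{\left(B,G \right)} = 5 + 2 = 7$)
$s{\left(Z \right)} = - \frac{11}{9} + \frac{Z^{2}}{9}$ ($s{\left(Z \right)} = -2 + \frac{Z Z + 7}{9} = -2 + \frac{Z^{2} + 7}{9} = -2 + \frac{7 + Z^{2}}{9} = -2 + \left(\frac{7}{9} + \frac{Z^{2}}{9}\right) = - \frac{11}{9} + \frac{Z^{2}}{9}$)
$\frac{42513 + s{\left(-150 \right)}}{26289 - 3997} = \frac{42513 - \left(\frac{11}{9} - \frac{\left(-150\right)^{2}}{9}\right)}{26289 - 3997} = \frac{42513 + \left(- \frac{11}{9} + \frac{1}{9} \cdot 22500\right)}{22292} = \left(42513 + \left(- \frac{11}{9} + 2500\right)\right) \frac{1}{22292} = \left(42513 + \frac{22489}{9}\right) \frac{1}{22292} = \frac{405106}{9} \cdot \frac{1}{22292} = \frac{202553}{100314}$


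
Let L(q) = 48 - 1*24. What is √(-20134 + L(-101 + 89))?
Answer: I*√20110 ≈ 141.81*I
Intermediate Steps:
L(q) = 24 (L(q) = 48 - 24 = 24)
√(-20134 + L(-101 + 89)) = √(-20134 + 24) = √(-20110) = I*√20110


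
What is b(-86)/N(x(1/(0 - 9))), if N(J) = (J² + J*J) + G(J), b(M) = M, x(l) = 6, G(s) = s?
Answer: -43/39 ≈ -1.1026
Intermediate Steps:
N(J) = J + 2*J² (N(J) = (J² + J*J) + J = (J² + J²) + J = 2*J² + J = J + 2*J²)
b(-86)/N(x(1/(0 - 9))) = -86*1/(6*(1 + 2*6)) = -86*1/(6*(1 + 12)) = -86/(6*13) = -86/78 = -86*1/78 = -43/39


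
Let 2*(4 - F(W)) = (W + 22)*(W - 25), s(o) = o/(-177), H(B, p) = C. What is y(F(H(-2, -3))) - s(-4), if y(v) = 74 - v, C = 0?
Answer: -36289/177 ≈ -205.02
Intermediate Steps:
H(B, p) = 0
s(o) = -o/177 (s(o) = o*(-1/177) = -o/177)
F(W) = 4 - (-25 + W)*(22 + W)/2 (F(W) = 4 - (W + 22)*(W - 25)/2 = 4 - (22 + W)*(-25 + W)/2 = 4 - (-25 + W)*(22 + W)/2)
y(F(H(-2, -3))) - s(-4) = (74 - (279 - ½*0² + (3/2)*0)) - (-1)*(-4)/177 = (74 - (279 - ½*0 + 0)) - 1*4/177 = (74 - (279 + 0 + 0)) - 4/177 = (74 - 1*279) - 4/177 = (74 - 279) - 4/177 = -205 - 4/177 = -36289/177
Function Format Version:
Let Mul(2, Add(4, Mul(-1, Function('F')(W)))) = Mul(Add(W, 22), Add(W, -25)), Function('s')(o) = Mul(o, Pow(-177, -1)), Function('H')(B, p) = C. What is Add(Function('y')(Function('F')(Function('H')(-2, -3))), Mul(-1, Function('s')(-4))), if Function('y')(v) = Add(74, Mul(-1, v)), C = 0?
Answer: Rational(-36289, 177) ≈ -205.02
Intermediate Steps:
Function('H')(B, p) = 0
Function('s')(o) = Mul(Rational(-1, 177), o) (Function('s')(o) = Mul(o, Rational(-1, 177)) = Mul(Rational(-1, 177), o))
Function('F')(W) = Add(4, Mul(Rational(-1, 2), Add(-25, W), Add(22, W))) (Function('F')(W) = Add(4, Mul(Rational(-1, 2), Mul(Add(W, 22), Add(W, -25)))) = Add(4, Mul(Rational(-1, 2), Mul(Add(22, W), Add(-25, W)))) = Add(4, Mul(Rational(-1, 2), Mul(Add(-25, W), Add(22, W)))) = Add(4, Mul(Rational(-1, 2), Add(-25, W), Add(22, W))))
Add(Function('y')(Function('F')(Function('H')(-2, -3))), Mul(-1, Function('s')(-4))) = Add(Add(74, Mul(-1, Add(279, Mul(Rational(-1, 2), Pow(0, 2)), Mul(Rational(3, 2), 0)))), Mul(-1, Mul(Rational(-1, 177), -4))) = Add(Add(74, Mul(-1, Add(279, Mul(Rational(-1, 2), 0), 0))), Mul(-1, Rational(4, 177))) = Add(Add(74, Mul(-1, Add(279, 0, 0))), Rational(-4, 177)) = Add(Add(74, Mul(-1, 279)), Rational(-4, 177)) = Add(Add(74, -279), Rational(-4, 177)) = Add(-205, Rational(-4, 177)) = Rational(-36289, 177)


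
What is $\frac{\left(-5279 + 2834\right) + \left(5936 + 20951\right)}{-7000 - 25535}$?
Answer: $- \frac{24442}{32535} \approx -0.75125$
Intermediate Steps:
$\frac{\left(-5279 + 2834\right) + \left(5936 + 20951\right)}{-7000 - 25535} = \frac{-2445 + 26887}{-32535} = 24442 \left(- \frac{1}{32535}\right) = - \frac{24442}{32535}$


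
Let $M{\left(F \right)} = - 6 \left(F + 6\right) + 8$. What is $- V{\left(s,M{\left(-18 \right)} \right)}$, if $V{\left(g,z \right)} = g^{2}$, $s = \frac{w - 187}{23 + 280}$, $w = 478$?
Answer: $- \frac{9409}{10201} \approx -0.92236$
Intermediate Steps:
$M{\left(F \right)} = -28 - 6 F$ ($M{\left(F \right)} = - 6 \left(6 + F\right) + 8 = \left(-36 - 6 F\right) + 8 = -28 - 6 F$)
$s = \frac{97}{101}$ ($s = \frac{478 - 187}{23 + 280} = \frac{291}{303} = 291 \cdot \frac{1}{303} = \frac{97}{101} \approx 0.9604$)
$- V{\left(s,M{\left(-18 \right)} \right)} = - \left(\frac{97}{101}\right)^{2} = \left(-1\right) \frac{9409}{10201} = - \frac{9409}{10201}$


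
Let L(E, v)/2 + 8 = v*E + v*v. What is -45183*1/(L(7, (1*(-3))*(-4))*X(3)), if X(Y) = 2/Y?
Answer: -135549/880 ≈ -154.03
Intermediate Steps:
L(E, v) = -16 + 2*v**2 + 2*E*v (L(E, v) = -16 + 2*(v*E + v*v) = -16 + 2*(E*v + v**2) = -16 + 2*(v**2 + E*v) = -16 + (2*v**2 + 2*E*v) = -16 + 2*v**2 + 2*E*v)
-45183*1/(L(7, (1*(-3))*(-4))*X(3)) = -45183*3/(2*(-16 + 2*((1*(-3))*(-4))**2 + 2*7*((1*(-3))*(-4)))) = -45183*3/(2*(-16 + 2*(-3*(-4))**2 + 2*7*(-3*(-4)))) = -45183*3/(2*(-16 + 2*12**2 + 2*7*12)) = -45183*3/(2*(-16 + 2*144 + 168)) = -45183*3/(2*(-16 + 288 + 168)) = -45183/(((2/3)*440)*1) = -45183/((880/3)*1) = -45183/880/3 = -45183*3/880 = -135549/880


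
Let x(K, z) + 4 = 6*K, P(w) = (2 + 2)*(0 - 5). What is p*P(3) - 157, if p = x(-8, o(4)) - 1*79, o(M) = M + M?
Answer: 2463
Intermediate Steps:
o(M) = 2*M
P(w) = -20 (P(w) = 4*(-5) = -20)
x(K, z) = -4 + 6*K
p = -131 (p = (-4 + 6*(-8)) - 1*79 = (-4 - 48) - 79 = -52 - 79 = -131)
p*P(3) - 157 = -131*(-20) - 157 = 2620 - 157 = 2463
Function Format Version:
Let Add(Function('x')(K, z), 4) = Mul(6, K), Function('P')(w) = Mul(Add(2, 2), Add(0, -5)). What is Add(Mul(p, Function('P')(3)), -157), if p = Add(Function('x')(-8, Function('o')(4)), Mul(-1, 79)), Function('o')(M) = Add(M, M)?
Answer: 2463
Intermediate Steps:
Function('o')(M) = Mul(2, M)
Function('P')(w) = -20 (Function('P')(w) = Mul(4, -5) = -20)
Function('x')(K, z) = Add(-4, Mul(6, K))
p = -131 (p = Add(Add(-4, Mul(6, -8)), Mul(-1, 79)) = Add(Add(-4, -48), -79) = Add(-52, -79) = -131)
Add(Mul(p, Function('P')(3)), -157) = Add(Mul(-131, -20), -157) = Add(2620, -157) = 2463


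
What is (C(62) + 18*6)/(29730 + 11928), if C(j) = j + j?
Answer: 116/20829 ≈ 0.0055692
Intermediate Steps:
C(j) = 2*j
(C(62) + 18*6)/(29730 + 11928) = (2*62 + 18*6)/(29730 + 11928) = (124 + 108)/41658 = 232*(1/41658) = 116/20829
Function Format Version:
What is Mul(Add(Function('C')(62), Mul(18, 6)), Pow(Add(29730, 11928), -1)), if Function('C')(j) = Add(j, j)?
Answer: Rational(116, 20829) ≈ 0.0055692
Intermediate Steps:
Function('C')(j) = Mul(2, j)
Mul(Add(Function('C')(62), Mul(18, 6)), Pow(Add(29730, 11928), -1)) = Mul(Add(Mul(2, 62), Mul(18, 6)), Pow(Add(29730, 11928), -1)) = Mul(Add(124, 108), Pow(41658, -1)) = Mul(232, Rational(1, 41658)) = Rational(116, 20829)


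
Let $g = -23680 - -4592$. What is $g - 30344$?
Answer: $-49432$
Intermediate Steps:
$g = -19088$ ($g = -23680 + 4592 = -19088$)
$g - 30344 = -19088 - 30344 = -49432$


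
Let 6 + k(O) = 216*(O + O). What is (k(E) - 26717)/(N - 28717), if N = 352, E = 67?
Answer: -2221/28365 ≈ -0.078301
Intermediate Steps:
k(O) = -6 + 432*O (k(O) = -6 + 216*(O + O) = -6 + 216*(2*O) = -6 + 432*O)
(k(E) - 26717)/(N - 28717) = ((-6 + 432*67) - 26717)/(352 - 28717) = ((-6 + 28944) - 26717)/(-28365) = (28938 - 26717)*(-1/28365) = 2221*(-1/28365) = -2221/28365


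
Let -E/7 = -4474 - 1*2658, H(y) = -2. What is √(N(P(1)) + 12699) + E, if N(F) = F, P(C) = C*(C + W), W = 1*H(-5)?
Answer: 49924 + √12698 ≈ 50037.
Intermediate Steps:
E = 49924 (E = -7*(-4474 - 1*2658) = -7*(-4474 - 2658) = -7*(-7132) = 49924)
W = -2 (W = 1*(-2) = -2)
P(C) = C*(-2 + C) (P(C) = C*(C - 2) = C*(-2 + C))
√(N(P(1)) + 12699) + E = √(1*(-2 + 1) + 12699) + 49924 = √(1*(-1) + 12699) + 49924 = √(-1 + 12699) + 49924 = √12698 + 49924 = 49924 + √12698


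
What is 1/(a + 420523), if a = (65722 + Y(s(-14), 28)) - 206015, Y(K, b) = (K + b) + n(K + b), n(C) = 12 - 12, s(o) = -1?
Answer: 1/280257 ≈ 3.5682e-6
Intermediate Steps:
n(C) = 0
Y(K, b) = K + b (Y(K, b) = (K + b) + 0 = K + b)
a = -140266 (a = (65722 + (-1 + 28)) - 206015 = (65722 + 27) - 206015 = 65749 - 206015 = -140266)
1/(a + 420523) = 1/(-140266 + 420523) = 1/280257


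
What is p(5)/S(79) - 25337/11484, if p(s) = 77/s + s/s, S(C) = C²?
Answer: -789699397/358358220 ≈ -2.2037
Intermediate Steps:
p(s) = 1 + 77/s (p(s) = 77/s + 1 = 1 + 77/s)
p(5)/S(79) - 25337/11484 = ((77 + 5)/5)/(79²) - 25337/11484 = ((⅕)*82)/6241 - 25337*1/11484 = (82/5)*(1/6241) - 25337/11484 = 82/31205 - 25337/11484 = -789699397/358358220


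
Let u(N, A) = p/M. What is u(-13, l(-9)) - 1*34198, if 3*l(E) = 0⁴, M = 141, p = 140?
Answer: -4821778/141 ≈ -34197.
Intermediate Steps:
l(E) = 0 (l(E) = (⅓)*0⁴ = (⅓)*0 = 0)
u(N, A) = 140/141
u(-13, l(-9)) - 1*34198 = 140/141 - 1*34198 = 140/141 - 34198 = -4821778/141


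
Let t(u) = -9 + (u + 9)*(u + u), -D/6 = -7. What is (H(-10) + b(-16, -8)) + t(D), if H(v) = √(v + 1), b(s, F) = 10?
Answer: 4285 + 3*I ≈ 4285.0 + 3.0*I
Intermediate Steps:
D = 42 (D = -6*(-7) = 42)
H(v) = √(1 + v)
t(u) = -9 + 2*u*(9 + u) (t(u) = -9 + (9 + u)*(2*u) = -9 + 2*u*(9 + u))
(H(-10) + b(-16, -8)) + t(D) = (√(1 - 10) + 10) + (-9 + 2*42² + 18*42) = (√(-9) + 10) + (-9 + 2*1764 + 756) = (3*I + 10) + (-9 + 3528 + 756) = (10 + 3*I) + 4275 = 4285 + 3*I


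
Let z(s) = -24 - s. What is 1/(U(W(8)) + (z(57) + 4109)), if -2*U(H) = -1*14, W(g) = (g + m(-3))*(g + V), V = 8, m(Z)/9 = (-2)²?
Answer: 1/4035 ≈ 0.00024783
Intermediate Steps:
m(Z) = 36 (m(Z) = 9*(-2)² = 9*4 = 36)
W(g) = (8 + g)*(36 + g) (W(g) = (g + 36)*(g + 8) = (36 + g)*(8 + g) = (8 + g)*(36 + g))
U(H) = 7 (U(H) = -(-1)*14/2 = -½*(-14) = 7)
1/(U(W(8)) + (z(57) + 4109)) = 1/(7 + ((-24 - 1*57) + 4109)) = 1/(7 + ((-24 - 57) + 4109)) = 1/(7 + (-81 + 4109)) = 1/(7 + 4028) = 1/4035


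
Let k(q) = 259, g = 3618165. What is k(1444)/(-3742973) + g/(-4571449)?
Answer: -13543877909836/17110810177877 ≈ -0.79154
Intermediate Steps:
k(1444)/(-3742973) + g/(-4571449) = 259/(-3742973) + 3618165/(-4571449) = 259*(-1/3742973) + 3618165*(-1/4571449) = -259/3742973 - 3618165/4571449 = -13543877909836/17110810177877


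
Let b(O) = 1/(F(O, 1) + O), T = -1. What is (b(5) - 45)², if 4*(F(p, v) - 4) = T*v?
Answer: 2468041/1225 ≈ 2014.7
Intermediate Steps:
F(p, v) = 4 - v/4 (F(p, v) = 4 + (-v)/4 = 4 - v/4)
b(O) = 1/(15/4 + O) (b(O) = 1/((4 - ¼*1) + O) = 1/((4 - ¼) + O) = 1/(15/4 + O))
(b(5) - 45)² = (4/(15 + 4*5) - 45)² = (4/(15 + 20) - 45)² = (4/35 - 45)² = (-1571/35)² = 2468041/1225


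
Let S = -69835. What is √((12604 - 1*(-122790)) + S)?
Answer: 41*√39 ≈ 256.04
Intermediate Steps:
√((12604 - 1*(-122790)) + S) = √((12604 - 1*(-122790)) - 69835) = √((12604 + 122790) - 69835) = √(135394 - 69835) = √65559 = 41*√39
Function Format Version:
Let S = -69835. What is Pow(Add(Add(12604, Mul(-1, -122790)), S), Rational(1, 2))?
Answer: Mul(41, Pow(39, Rational(1, 2))) ≈ 256.04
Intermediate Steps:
Pow(Add(Add(12604, Mul(-1, -122790)), S), Rational(1, 2)) = Pow(Add(Add(12604, Mul(-1, -122790)), -69835), Rational(1, 2)) = Pow(Add(Add(12604, 122790), -69835), Rational(1, 2)) = Pow(Add(135394, -69835), Rational(1, 2)) = Pow(65559, Rational(1, 2)) = Mul(41, Pow(39, Rational(1, 2)))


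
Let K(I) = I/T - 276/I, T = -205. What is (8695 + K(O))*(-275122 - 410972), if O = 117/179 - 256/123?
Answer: -7033904510471701552/1153433935 ≈ -6.0982e+9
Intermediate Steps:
O = -31433/22017 (O = 117*(1/179) - 256*1/123 = 117/179 - 256/123 = -31433/22017 ≈ -1.4277)
K(I) = -276/I - I/205 (K(I) = I/(-205) - 276/I = I*(-1/205) - 276/I = -I/205 - 276/I = -276/I - I/205)
(8695 + K(O))*(-275122 - 410972) = (8695 + (-276/(-31433/22017) - 1/205*(-31433/22017)))*(-275122 - 410972) = (8695 + (-276*(-22017/31433) + 31433/4513485))*(-686094) = (8695 + (6076692/31433 + 31433/4513485))*(-686094) = (8695 + 27428046225109/141872374005)*(-686094) = (1261008338198584/141872374005)*(-686094) = -7033904510471701552/1153433935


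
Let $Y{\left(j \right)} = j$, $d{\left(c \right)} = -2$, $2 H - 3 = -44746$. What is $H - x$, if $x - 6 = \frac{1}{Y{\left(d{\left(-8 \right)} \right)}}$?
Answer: $-22377$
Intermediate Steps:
$H = - \frac{44743}{2}$ ($H = \frac{3}{2} + \frac{1}{2} \left(-44746\right) = \frac{3}{2} - 22373 = - \frac{44743}{2} \approx -22372.0$)
$x = \frac{11}{2}$ ($x = 6 + \frac{1}{-2} = 6 - \frac{1}{2} = \frac{11}{2} \approx 5.5$)
$H - x = - \frac{44743}{2} - \frac{11}{2} = -22377$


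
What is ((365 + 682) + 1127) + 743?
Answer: 2917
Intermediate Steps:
((365 + 682) + 1127) + 743 = (1047 + 1127) + 743 = 2174 + 743 = 2917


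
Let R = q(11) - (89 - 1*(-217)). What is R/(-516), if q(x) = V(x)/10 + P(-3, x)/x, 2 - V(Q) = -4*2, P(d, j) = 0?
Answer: 305/516 ≈ 0.59109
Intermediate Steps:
V(Q) = 10 (V(Q) = 2 - (-4)*2 = 2 - 1*(-8) = 2 + 8 = 10)
q(x) = 1 (q(x) = 10/10 + 0/x = 10*(⅒) + 0 = 1 + 0 = 1)
R = -305 (R = 1 - (89 - 1*(-217)) = 1 - (89 + 217) = 1 - 1*306 = 1 - 306 = -305)
R/(-516) = -305/(-516) = -305*(-1/516) = 305/516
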